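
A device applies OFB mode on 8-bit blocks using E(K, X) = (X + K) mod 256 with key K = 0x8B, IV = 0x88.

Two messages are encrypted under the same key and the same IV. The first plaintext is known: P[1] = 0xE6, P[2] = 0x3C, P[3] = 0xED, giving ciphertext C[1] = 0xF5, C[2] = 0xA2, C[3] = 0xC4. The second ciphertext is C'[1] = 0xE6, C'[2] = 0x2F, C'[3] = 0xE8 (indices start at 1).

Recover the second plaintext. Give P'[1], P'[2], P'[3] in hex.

P'[1] = 0xF5, P'[2] = 0xB1, P'[3] = 0xC1

In OFB with a reused IV, both messages share the same keystream S_i, so C_i ⊕ C'_i = P_i ⊕ P'_i and thus P'_i = P_i ⊕ C_i ⊕ C'_i.
P'[1]: 0xE6 ⊕ 0xF5 ⊕ 0xE6 = 0xF5.
P'[2]: 0x3C ⊕ 0xA2 ⊕ 0x2F = 0xB1.
P'[3]: 0xED ⊕ 0xC4 ⊕ 0xE8 = 0xC1.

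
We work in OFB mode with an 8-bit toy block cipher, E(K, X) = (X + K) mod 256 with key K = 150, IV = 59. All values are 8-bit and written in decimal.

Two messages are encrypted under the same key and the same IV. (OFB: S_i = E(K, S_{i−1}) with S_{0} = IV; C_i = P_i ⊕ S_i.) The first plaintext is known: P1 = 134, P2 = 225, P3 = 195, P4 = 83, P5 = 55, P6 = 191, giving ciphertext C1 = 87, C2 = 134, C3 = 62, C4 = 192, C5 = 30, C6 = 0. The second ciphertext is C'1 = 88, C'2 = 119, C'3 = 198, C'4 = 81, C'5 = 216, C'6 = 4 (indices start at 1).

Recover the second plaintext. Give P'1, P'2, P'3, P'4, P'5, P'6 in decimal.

In OFB with a reused IV, both messages share the same keystream S_i, so C_i ⊕ C'_i = P_i ⊕ P'_i and thus P'_i = P_i ⊕ C_i ⊕ C'_i.
P'1: 134 ⊕ 87 ⊕ 88 = 137.
P'2: 225 ⊕ 134 ⊕ 119 = 16.
P'3: 195 ⊕ 62 ⊕ 198 = 59.
P'4: 83 ⊕ 192 ⊕ 81 = 194.
P'5: 55 ⊕ 30 ⊕ 216 = 241.
P'6: 191 ⊕ 0 ⊕ 4 = 187.

P'1 = 137, P'2 = 16, P'3 = 59, P'4 = 194, P'5 = 241, P'6 = 187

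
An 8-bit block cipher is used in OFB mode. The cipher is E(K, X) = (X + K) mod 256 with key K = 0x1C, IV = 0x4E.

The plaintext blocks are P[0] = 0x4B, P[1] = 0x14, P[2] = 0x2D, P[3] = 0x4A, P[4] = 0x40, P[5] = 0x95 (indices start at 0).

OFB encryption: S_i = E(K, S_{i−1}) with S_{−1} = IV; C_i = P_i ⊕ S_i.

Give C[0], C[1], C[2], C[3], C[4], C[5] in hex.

C[0] = 0x21, C[1] = 0x92, C[2] = 0x8F, C[3] = 0xF4, C[4] = 0x9A, C[5] = 0x63

C[0]: S = E(K, 0x4E) = 0x6A; 0x4B ⊕ 0x6A = 0x21.
C[1]: S = E(K, 0x6A) = 0x86; 0x14 ⊕ 0x86 = 0x92.
C[2]: S = E(K, 0x86) = 0xA2; 0x2D ⊕ 0xA2 = 0x8F.
C[3]: S = E(K, 0xA2) = 0xBE; 0x4A ⊕ 0xBE = 0xF4.
C[4]: S = E(K, 0xBE) = 0xDA; 0x40 ⊕ 0xDA = 0x9A.
C[5]: S = E(K, 0xDA) = 0xF6; 0x95 ⊕ 0xF6 = 0x63.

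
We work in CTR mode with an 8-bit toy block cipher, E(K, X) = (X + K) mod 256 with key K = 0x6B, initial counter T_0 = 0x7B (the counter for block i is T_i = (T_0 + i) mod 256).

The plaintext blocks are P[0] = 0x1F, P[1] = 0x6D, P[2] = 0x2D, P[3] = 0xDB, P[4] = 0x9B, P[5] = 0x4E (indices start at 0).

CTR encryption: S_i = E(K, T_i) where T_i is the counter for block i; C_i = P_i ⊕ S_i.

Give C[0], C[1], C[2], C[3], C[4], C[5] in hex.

C[0] = 0xF9, C[1] = 0x8A, C[2] = 0xC5, C[3] = 0x32, C[4] = 0x71, C[5] = 0xA5

C[0]: T = 0x7B, S = E(K, T) = 0xE6; 0x1F ⊕ 0xE6 = 0xF9.
C[1]: T = 0x7C, S = E(K, T) = 0xE7; 0x6D ⊕ 0xE7 = 0x8A.
C[2]: T = 0x7D, S = E(K, T) = 0xE8; 0x2D ⊕ 0xE8 = 0xC5.
C[3]: T = 0x7E, S = E(K, T) = 0xE9; 0xDB ⊕ 0xE9 = 0x32.
C[4]: T = 0x7F, S = E(K, T) = 0xEA; 0x9B ⊕ 0xEA = 0x71.
C[5]: T = 0x80, S = E(K, T) = 0xEB; 0x4E ⊕ 0xEB = 0xA5.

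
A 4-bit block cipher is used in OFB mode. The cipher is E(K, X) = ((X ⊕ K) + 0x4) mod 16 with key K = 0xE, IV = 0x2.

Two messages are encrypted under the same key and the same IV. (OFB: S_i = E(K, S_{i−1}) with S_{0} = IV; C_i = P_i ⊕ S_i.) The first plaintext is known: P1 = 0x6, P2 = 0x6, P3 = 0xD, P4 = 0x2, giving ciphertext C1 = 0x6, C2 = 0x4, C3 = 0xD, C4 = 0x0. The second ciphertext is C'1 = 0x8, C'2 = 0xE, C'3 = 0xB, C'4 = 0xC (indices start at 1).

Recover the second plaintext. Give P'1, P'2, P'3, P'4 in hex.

P'1 = 0x8, P'2 = 0xC, P'3 = 0xB, P'4 = 0xE

In OFB with a reused IV, both messages share the same keystream S_i, so C_i ⊕ C'_i = P_i ⊕ P'_i and thus P'_i = P_i ⊕ C_i ⊕ C'_i.
P'1: 0x6 ⊕ 0x6 ⊕ 0x8 = 0x8.
P'2: 0x6 ⊕ 0x4 ⊕ 0xE = 0xC.
P'3: 0xD ⊕ 0xD ⊕ 0xB = 0xB.
P'4: 0x2 ⊕ 0x0 ⊕ 0xC = 0xE.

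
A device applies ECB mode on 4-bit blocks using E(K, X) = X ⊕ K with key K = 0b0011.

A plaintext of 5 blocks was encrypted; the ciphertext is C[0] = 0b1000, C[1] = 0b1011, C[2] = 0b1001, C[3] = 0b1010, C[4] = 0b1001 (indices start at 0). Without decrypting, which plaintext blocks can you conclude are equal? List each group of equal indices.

ECB encrypts each block independently with the same key, so equal ciphertext blocks imply equal plaintext blocks.
C[2] = C[4] = 0b1001, so P[2] = P[4].

P[2] = P[4]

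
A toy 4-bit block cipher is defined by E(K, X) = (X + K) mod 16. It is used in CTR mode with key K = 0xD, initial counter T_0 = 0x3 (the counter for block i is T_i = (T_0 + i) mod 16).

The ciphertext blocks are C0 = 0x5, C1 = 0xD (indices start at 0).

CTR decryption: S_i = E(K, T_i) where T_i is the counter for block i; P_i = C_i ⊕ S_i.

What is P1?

P1 = 0xC

P1: T = 0x4, S = E(K, T) = 0x1; 0xD ⊕ 0x1 = 0xC.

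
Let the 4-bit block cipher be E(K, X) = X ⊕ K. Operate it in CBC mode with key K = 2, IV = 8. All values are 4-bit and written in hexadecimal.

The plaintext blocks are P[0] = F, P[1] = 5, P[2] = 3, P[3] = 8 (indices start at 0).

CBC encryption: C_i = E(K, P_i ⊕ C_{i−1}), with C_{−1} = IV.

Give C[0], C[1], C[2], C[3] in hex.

C[0] = 5, C[1] = 2, C[2] = 3, C[3] = 9

C[0]: P[0] ⊕ 8 = 7; E(K, 7) = 5.
C[1]: P[1] ⊕ 5 = 0; E(K, 0) = 2.
C[2]: P[2] ⊕ 2 = 1; E(K, 1) = 3.
C[3]: P[3] ⊕ 3 = B; E(K, B) = 9.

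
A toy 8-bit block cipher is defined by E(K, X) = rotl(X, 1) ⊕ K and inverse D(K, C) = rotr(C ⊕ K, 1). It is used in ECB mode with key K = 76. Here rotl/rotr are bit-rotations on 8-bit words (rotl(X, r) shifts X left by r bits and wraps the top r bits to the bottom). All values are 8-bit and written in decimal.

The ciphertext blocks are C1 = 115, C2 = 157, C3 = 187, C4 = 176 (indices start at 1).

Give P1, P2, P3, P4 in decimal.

ECB decryption: P_i = D(K, C_i).
P1: D(K, 115) = 159.
P2: D(K, 157) = 232.
P3: D(K, 187) = 251.
P4: D(K, 176) = 126.

P1 = 159, P2 = 232, P3 = 251, P4 = 126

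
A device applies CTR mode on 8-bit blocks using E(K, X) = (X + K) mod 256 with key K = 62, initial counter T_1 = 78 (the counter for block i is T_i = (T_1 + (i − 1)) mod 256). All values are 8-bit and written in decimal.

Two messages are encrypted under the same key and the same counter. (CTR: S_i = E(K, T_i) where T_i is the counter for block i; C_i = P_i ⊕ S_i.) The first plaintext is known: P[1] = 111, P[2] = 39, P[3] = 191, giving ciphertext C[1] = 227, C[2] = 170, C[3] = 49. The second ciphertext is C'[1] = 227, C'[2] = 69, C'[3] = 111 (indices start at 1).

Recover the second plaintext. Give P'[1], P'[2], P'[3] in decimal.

In CTR with a reused counter, both messages share the same keystream S_i, so C_i ⊕ C'_i = P_i ⊕ P'_i and thus P'_i = P_i ⊕ C_i ⊕ C'_i.
P'[1]: 111 ⊕ 227 ⊕ 227 = 111.
P'[2]: 39 ⊕ 170 ⊕ 69 = 200.
P'[3]: 191 ⊕ 49 ⊕ 111 = 225.

P'[1] = 111, P'[2] = 200, P'[3] = 225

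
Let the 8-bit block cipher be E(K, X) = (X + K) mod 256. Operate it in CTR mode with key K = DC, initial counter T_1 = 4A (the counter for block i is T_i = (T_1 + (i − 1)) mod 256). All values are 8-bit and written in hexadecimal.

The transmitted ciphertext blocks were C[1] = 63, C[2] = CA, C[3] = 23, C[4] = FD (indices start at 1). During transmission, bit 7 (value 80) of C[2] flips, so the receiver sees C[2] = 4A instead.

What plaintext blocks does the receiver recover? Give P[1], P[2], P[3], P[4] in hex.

CTR decryption: S_i = E(K, T_i) where T_i is the counter for block i; P_i = C_i ⊕ S_i.
Only C[2] changed, to 4A. In CTR, a change in C_i flips the same bit in P_i only; the keystream is unaffected. Decrypting the received ciphertext:
P[1]: T = 4A, S = E(K, T) = 26; 63 ⊕ 26 = 45.
P[2]: T = 4B, S = E(K, T) = 27; 4A ⊕ 27 = 6D.
P[3]: T = 4C, S = E(K, T) = 28; 23 ⊕ 28 = 0B.
P[4]: T = 4D, S = E(K, T) = 29; FD ⊕ 29 = D4.
Blocks that differ from the original plaintext: P[2].

P[1] = 45, P[2] = 6D, P[3] = 0B, P[4] = D4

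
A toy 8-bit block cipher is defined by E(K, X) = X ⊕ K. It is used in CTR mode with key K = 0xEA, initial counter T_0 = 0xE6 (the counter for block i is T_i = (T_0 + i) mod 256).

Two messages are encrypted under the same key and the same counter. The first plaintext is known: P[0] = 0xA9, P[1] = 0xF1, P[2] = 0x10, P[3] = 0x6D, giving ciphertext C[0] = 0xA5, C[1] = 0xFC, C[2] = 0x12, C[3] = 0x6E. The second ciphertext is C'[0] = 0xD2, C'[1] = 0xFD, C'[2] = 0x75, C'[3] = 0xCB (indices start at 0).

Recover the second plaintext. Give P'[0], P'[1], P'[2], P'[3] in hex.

P'[0] = 0xDE, P'[1] = 0xF0, P'[2] = 0x77, P'[3] = 0xC8

In CTR with a reused counter, both messages share the same keystream S_i, so C_i ⊕ C'_i = P_i ⊕ P'_i and thus P'_i = P_i ⊕ C_i ⊕ C'_i.
P'[0]: 0xA9 ⊕ 0xA5 ⊕ 0xD2 = 0xDE.
P'[1]: 0xF1 ⊕ 0xFC ⊕ 0xFD = 0xF0.
P'[2]: 0x10 ⊕ 0x12 ⊕ 0x75 = 0x77.
P'[3]: 0x6D ⊕ 0x6E ⊕ 0xCB = 0xC8.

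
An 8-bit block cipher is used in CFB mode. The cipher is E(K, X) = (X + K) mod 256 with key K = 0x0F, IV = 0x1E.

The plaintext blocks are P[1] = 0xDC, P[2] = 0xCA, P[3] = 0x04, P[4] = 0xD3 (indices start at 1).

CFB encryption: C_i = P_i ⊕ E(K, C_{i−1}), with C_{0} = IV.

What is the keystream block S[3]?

C[1]: E(K, 0x1E) = 0x2D; 0xDC ⊕ 0x2D = 0xF1.
C[2]: E(K, 0xF1) = 0x00; 0xCA ⊕ 0x00 = 0xCA.
C[3]: E(K, 0xCA) = 0xD9; 0x04 ⊕ 0xD9 = 0xDD.
So S[3] = 0xD9.

0xD9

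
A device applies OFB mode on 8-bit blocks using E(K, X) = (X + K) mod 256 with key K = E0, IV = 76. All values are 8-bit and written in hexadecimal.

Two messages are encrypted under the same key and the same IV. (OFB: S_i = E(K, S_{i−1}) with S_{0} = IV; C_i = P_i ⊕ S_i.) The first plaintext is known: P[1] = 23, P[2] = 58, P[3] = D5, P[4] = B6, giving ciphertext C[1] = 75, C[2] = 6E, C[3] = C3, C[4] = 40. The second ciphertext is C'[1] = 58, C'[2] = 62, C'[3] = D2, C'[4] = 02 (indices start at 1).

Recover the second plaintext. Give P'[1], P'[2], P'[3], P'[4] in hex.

P'[1] = 0E, P'[2] = 54, P'[3] = C4, P'[4] = F4

In OFB with a reused IV, both messages share the same keystream S_i, so C_i ⊕ C'_i = P_i ⊕ P'_i and thus P'_i = P_i ⊕ C_i ⊕ C'_i.
P'[1]: 23 ⊕ 75 ⊕ 58 = 0E.
P'[2]: 58 ⊕ 6E ⊕ 62 = 54.
P'[3]: D5 ⊕ C3 ⊕ D2 = C4.
P'[4]: B6 ⊕ 40 ⊕ 02 = F4.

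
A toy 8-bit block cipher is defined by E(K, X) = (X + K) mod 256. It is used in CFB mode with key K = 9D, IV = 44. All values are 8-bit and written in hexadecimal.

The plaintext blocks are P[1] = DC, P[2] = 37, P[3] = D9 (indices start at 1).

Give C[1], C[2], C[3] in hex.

CFB encryption: C_i = P_i ⊕ E(K, C_{i−1}), with C_{0} = IV.
C[1]: E(K, 44) = E1; DC ⊕ E1 = 3D.
C[2]: E(K, 3D) = DA; 37 ⊕ DA = ED.
C[3]: E(K, ED) = 8A; D9 ⊕ 8A = 53.

C[1] = 3D, C[2] = ED, C[3] = 53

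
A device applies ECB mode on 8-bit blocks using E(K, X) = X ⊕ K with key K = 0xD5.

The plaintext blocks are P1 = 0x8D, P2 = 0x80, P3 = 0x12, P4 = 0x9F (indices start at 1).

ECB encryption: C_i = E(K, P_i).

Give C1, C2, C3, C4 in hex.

C1: E(K, 0x8D) = 0x58.
C2: E(K, 0x80) = 0x55.
C3: E(K, 0x12) = 0xC7.
C4: E(K, 0x9F) = 0x4A.

C1 = 0x58, C2 = 0x55, C3 = 0xC7, C4 = 0x4A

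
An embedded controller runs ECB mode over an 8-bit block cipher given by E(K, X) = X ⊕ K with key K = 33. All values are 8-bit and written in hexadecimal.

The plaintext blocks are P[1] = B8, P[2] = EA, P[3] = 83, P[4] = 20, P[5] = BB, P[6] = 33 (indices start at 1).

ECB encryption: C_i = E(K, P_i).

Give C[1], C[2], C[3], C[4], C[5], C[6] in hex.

C[1]: E(K, B8) = 8B.
C[2]: E(K, EA) = D9.
C[3]: E(K, 83) = B0.
C[4]: E(K, 20) = 13.
C[5]: E(K, BB) = 88.
C[6]: E(K, 33) = 00.

C[1] = 8B, C[2] = D9, C[3] = B0, C[4] = 13, C[5] = 88, C[6] = 00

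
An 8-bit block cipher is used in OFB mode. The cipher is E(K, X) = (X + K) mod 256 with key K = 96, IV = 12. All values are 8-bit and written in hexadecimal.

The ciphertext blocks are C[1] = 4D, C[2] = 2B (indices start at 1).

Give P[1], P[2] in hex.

OFB decryption: S_i = E(K, S_{i−1}) with S_{0} = IV; P_i = C_i ⊕ S_i.
P[1]: S = E(K, 12) = A8; 4D ⊕ A8 = E5.
P[2]: S = E(K, A8) = 3E; 2B ⊕ 3E = 15.

P[1] = E5, P[2] = 15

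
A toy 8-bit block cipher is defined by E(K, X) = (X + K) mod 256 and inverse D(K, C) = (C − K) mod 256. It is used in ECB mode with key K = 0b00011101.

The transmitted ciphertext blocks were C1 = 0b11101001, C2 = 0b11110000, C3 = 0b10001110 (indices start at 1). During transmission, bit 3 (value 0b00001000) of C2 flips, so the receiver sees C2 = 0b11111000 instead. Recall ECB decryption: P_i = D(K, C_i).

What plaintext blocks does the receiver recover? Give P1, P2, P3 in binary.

Only C2 changed, to 0b11111000. In ECB, a change in C_i affects only P_i. Decrypting the received ciphertext:
P1: D(K, 0b11101001) = 0b11001100.
P2: D(K, 0b11111000) = 0b11011011.
P3: D(K, 0b10001110) = 0b01110001.
Blocks that differ from the original plaintext: P2.

P1 = 0b11001100, P2 = 0b11011011, P3 = 0b01110001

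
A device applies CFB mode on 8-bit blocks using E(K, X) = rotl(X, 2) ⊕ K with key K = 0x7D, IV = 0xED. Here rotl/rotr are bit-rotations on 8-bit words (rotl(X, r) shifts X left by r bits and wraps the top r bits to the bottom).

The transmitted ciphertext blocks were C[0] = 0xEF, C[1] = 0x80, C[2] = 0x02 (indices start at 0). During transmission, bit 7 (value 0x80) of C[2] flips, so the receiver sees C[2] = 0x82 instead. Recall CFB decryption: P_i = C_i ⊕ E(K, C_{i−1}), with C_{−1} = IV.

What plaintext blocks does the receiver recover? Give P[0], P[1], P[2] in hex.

P[0] = 0x25, P[1] = 0x42, P[2] = 0xFD

Only C[2] changed, to 0x82. In CFB, a change in C_i flips the same bit in P_i and garbles P_{i+1}. Decrypting the received ciphertext:
P[0]: E(K, 0xED) = 0xCA; 0xEF ⊕ 0xCA = 0x25.
P[1]: E(K, 0xEF) = 0xC2; 0x80 ⊕ 0xC2 = 0x42.
P[2]: E(K, 0x80) = 0x7F; 0x82 ⊕ 0x7F = 0xFD.
Blocks that differ from the original plaintext: P[2].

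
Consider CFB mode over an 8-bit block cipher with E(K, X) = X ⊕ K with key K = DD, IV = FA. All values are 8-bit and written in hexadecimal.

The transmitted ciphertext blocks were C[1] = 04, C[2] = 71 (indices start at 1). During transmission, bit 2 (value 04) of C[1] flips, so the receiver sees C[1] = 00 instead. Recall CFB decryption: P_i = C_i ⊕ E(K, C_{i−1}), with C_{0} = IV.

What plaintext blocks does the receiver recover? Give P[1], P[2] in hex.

P[1] = 27, P[2] = AC

Only C[1] changed, to 00. In CFB, a change in C_i flips the same bit in P_i and garbles P_{i+1}. Decrypting the received ciphertext:
P[1]: E(K, FA) = 27; 00 ⊕ 27 = 27.
P[2]: E(K, 00) = DD; 71 ⊕ DD = AC.
Blocks that differ from the original plaintext: P[1], P[2].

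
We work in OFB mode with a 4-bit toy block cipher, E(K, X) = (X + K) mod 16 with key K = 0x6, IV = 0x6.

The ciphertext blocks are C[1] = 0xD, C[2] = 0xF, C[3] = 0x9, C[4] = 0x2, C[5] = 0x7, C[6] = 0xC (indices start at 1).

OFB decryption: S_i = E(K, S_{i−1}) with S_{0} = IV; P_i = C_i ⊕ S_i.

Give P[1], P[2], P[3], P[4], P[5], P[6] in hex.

P[1]: S = E(K, 0x6) = 0xC; 0xD ⊕ 0xC = 0x1.
P[2]: S = E(K, 0xC) = 0x2; 0xF ⊕ 0x2 = 0xD.
P[3]: S = E(K, 0x2) = 0x8; 0x9 ⊕ 0x8 = 0x1.
P[4]: S = E(K, 0x8) = 0xE; 0x2 ⊕ 0xE = 0xC.
P[5]: S = E(K, 0xE) = 0x4; 0x7 ⊕ 0x4 = 0x3.
P[6]: S = E(K, 0x4) = 0xA; 0xC ⊕ 0xA = 0x6.

P[1] = 0x1, P[2] = 0xD, P[3] = 0x1, P[4] = 0xC, P[5] = 0x3, P[6] = 0x6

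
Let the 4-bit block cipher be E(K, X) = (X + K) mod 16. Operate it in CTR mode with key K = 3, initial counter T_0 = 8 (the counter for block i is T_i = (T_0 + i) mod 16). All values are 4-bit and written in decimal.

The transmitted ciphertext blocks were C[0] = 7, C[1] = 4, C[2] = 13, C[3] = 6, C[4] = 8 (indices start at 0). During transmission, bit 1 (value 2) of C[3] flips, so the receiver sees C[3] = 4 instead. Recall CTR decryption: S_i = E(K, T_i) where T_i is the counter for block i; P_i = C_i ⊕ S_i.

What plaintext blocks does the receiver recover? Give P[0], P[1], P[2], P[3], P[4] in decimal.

P[0] = 12, P[1] = 8, P[2] = 0, P[3] = 10, P[4] = 7

Only C[3] changed, to 4. In CTR, a change in C_i flips the same bit in P_i only; the keystream is unaffected. Decrypting the received ciphertext:
P[0]: T = 8, S = E(K, T) = 11; 7 ⊕ 11 = 12.
P[1]: T = 9, S = E(K, T) = 12; 4 ⊕ 12 = 8.
P[2]: T = 10, S = E(K, T) = 13; 13 ⊕ 13 = 0.
P[3]: T = 11, S = E(K, T) = 14; 4 ⊕ 14 = 10.
P[4]: T = 12, S = E(K, T) = 15; 8 ⊕ 15 = 7.
Blocks that differ from the original plaintext: P[3].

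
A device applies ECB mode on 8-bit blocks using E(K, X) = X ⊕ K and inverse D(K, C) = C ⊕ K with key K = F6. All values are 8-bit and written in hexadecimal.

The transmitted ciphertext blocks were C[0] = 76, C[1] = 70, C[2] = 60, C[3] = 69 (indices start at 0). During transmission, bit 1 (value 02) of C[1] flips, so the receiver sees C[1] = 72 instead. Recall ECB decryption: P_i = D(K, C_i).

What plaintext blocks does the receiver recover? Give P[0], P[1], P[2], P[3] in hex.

Only C[1] changed, to 72. In ECB, a change in C_i affects only P_i. Decrypting the received ciphertext:
P[0]: D(K, 76) = 80.
P[1]: D(K, 72) = 84.
P[2]: D(K, 60) = 96.
P[3]: D(K, 69) = 9F.
Blocks that differ from the original plaintext: P[1].

P[0] = 80, P[1] = 84, P[2] = 96, P[3] = 9F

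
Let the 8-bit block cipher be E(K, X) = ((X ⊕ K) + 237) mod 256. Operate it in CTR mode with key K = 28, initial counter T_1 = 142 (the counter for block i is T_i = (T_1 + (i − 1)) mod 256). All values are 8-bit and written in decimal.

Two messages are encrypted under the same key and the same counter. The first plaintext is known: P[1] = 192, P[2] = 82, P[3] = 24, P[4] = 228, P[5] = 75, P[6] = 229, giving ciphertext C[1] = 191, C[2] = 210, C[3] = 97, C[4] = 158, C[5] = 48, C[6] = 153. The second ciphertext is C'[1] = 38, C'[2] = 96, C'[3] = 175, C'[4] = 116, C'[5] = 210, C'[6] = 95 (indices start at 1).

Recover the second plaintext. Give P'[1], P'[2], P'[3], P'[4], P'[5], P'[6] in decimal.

P'[1] = 89, P'[2] = 224, P'[3] = 214, P'[4] = 14, P'[5] = 169, P'[6] = 35

In CTR with a reused counter, both messages share the same keystream S_i, so C_i ⊕ C'_i = P_i ⊕ P'_i and thus P'_i = P_i ⊕ C_i ⊕ C'_i.
P'[1]: 192 ⊕ 191 ⊕ 38 = 89.
P'[2]: 82 ⊕ 210 ⊕ 96 = 224.
P'[3]: 24 ⊕ 97 ⊕ 175 = 214.
P'[4]: 228 ⊕ 158 ⊕ 116 = 14.
P'[5]: 75 ⊕ 48 ⊕ 210 = 169.
P'[6]: 229 ⊕ 153 ⊕ 95 = 35.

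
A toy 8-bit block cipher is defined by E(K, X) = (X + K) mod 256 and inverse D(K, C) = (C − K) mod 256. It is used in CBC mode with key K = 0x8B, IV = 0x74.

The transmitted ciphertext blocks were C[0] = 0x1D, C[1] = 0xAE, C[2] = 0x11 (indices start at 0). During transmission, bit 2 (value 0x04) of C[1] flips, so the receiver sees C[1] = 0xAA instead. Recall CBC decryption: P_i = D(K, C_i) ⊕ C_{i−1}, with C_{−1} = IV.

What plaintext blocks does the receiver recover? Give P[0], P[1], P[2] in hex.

Only C[1] changed, to 0xAA. In CBC, a change in C_i garbles P_i and flips the same bit in P_{i+1}. Decrypting the received ciphertext:
P[0]: D(K, 0x1D) = 0x92; 0x92 ⊕ 0x74 = 0xE6.
P[1]: D(K, 0xAA) = 0x1F; 0x1F ⊕ 0x1D = 0x02.
P[2]: D(K, 0x11) = 0x86; 0x86 ⊕ 0xAA = 0x2C.
Blocks that differ from the original plaintext: P[1], P[2].

P[0] = 0xE6, P[1] = 0x02, P[2] = 0x2C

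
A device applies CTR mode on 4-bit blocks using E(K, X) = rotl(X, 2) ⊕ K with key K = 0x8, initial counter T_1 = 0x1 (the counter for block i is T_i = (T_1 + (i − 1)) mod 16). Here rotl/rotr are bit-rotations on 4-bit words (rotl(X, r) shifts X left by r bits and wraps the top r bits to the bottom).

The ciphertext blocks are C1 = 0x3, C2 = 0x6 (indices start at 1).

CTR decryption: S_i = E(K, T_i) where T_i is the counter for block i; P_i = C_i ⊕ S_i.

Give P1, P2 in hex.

P1: T = 0x1, S = E(K, T) = 0xC; 0x3 ⊕ 0xC = 0xF.
P2: T = 0x2, S = E(K, T) = 0x0; 0x6 ⊕ 0x0 = 0x6.

P1 = 0xF, P2 = 0x6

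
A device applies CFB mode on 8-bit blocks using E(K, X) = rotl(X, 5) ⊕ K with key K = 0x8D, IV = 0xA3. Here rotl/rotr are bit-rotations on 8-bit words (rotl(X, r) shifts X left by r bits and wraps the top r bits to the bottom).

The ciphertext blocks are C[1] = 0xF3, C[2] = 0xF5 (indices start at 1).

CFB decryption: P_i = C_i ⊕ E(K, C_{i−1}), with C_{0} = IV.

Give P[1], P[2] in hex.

P[1]: E(K, 0xA3) = 0xF9; 0xF3 ⊕ 0xF9 = 0x0A.
P[2]: E(K, 0xF3) = 0xF3; 0xF5 ⊕ 0xF3 = 0x06.

P[1] = 0x0A, P[2] = 0x06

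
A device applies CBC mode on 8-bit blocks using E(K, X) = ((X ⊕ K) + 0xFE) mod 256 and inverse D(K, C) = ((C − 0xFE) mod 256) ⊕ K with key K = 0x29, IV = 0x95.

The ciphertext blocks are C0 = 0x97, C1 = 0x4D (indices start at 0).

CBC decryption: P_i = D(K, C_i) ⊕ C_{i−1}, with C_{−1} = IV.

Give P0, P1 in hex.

P0 = 0x25, P1 = 0xF1

P0: D(K, 0x97) = 0xB0; 0xB0 ⊕ 0x95 = 0x25.
P1: D(K, 0x4D) = 0x66; 0x66 ⊕ 0x97 = 0xF1.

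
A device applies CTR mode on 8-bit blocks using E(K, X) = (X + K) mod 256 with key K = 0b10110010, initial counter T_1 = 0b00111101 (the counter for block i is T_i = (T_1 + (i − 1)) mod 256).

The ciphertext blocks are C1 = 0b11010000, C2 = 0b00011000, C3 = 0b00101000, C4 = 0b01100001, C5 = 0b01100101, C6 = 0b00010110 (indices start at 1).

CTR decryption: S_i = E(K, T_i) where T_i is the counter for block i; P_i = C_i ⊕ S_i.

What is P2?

P2: T = 0b00111110, S = E(K, T) = 0b11110000; 0b00011000 ⊕ 0b11110000 = 0b11101000.

P2 = 0b11101000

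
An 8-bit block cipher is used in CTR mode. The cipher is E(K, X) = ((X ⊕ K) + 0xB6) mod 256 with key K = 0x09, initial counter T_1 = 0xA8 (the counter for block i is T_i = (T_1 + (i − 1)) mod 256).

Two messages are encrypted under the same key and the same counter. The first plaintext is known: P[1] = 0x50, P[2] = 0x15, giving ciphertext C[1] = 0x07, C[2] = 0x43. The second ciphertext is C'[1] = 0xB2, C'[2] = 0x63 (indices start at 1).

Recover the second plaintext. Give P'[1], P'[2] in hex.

P'[1] = 0xE5, P'[2] = 0x35

In CTR with a reused counter, both messages share the same keystream S_i, so C_i ⊕ C'_i = P_i ⊕ P'_i and thus P'_i = P_i ⊕ C_i ⊕ C'_i.
P'[1]: 0x50 ⊕ 0x07 ⊕ 0xB2 = 0xE5.
P'[2]: 0x15 ⊕ 0x43 ⊕ 0x63 = 0x35.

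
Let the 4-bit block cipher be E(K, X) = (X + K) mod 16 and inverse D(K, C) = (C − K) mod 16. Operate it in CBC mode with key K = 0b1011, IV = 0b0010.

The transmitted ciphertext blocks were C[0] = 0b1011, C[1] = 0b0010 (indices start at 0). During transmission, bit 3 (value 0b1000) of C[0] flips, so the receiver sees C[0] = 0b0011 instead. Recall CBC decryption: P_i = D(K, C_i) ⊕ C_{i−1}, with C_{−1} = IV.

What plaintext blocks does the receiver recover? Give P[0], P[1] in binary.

Only C[0] changed, to 0b0011. In CBC, a change in C_i garbles P_i and flips the same bit in P_{i+1}. Decrypting the received ciphertext:
P[0]: D(K, 0b0011) = 0b1000; 0b1000 ⊕ 0b0010 = 0b1010.
P[1]: D(K, 0b0010) = 0b0111; 0b0111 ⊕ 0b0011 = 0b0100.
Blocks that differ from the original plaintext: P[0], P[1].

P[0] = 0b1010, P[1] = 0b0100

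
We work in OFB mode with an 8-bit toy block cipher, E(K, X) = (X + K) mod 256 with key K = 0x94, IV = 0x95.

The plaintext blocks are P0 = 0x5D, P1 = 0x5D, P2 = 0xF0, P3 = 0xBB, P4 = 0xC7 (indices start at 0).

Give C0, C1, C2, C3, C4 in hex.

OFB encryption: S_i = E(K, S_{i−1}) with S_{−1} = IV; C_i = P_i ⊕ S_i.
C0: S = E(K, 0x95) = 0x29; 0x5D ⊕ 0x29 = 0x74.
C1: S = E(K, 0x29) = 0xBD; 0x5D ⊕ 0xBD = 0xE0.
C2: S = E(K, 0xBD) = 0x51; 0xF0 ⊕ 0x51 = 0xA1.
C3: S = E(K, 0x51) = 0xE5; 0xBB ⊕ 0xE5 = 0x5E.
C4: S = E(K, 0xE5) = 0x79; 0xC7 ⊕ 0x79 = 0xBE.

C0 = 0x74, C1 = 0xE0, C2 = 0xA1, C3 = 0x5E, C4 = 0xBE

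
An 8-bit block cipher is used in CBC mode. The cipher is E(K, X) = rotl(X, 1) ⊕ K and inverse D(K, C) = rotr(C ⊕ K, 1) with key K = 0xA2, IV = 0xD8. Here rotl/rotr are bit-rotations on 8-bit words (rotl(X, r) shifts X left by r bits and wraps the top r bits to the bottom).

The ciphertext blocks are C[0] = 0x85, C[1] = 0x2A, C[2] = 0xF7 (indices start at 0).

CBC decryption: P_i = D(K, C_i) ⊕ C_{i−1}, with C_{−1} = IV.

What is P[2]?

P[2]: D(K, 0xF7) = 0xAA; 0xAA ⊕ 0x2A = 0x80.

P[2] = 0x80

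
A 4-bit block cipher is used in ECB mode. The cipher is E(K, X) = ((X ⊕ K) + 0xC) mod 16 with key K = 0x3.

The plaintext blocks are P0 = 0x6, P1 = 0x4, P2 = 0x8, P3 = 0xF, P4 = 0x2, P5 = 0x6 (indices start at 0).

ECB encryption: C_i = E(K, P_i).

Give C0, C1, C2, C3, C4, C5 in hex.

C0 = 0x1, C1 = 0x3, C2 = 0x7, C3 = 0x8, C4 = 0xD, C5 = 0x1

C0: E(K, 0x6) = 0x1.
C1: E(K, 0x4) = 0x3.
C2: E(K, 0x8) = 0x7.
C3: E(K, 0xF) = 0x8.
C4: E(K, 0x2) = 0xD.
C5: E(K, 0x6) = 0x1.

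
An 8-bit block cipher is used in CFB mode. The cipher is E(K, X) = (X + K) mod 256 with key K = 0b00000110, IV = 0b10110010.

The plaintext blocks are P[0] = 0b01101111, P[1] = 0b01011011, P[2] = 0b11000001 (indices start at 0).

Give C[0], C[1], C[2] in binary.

CFB encryption: C_i = P_i ⊕ E(K, C_{i−1}), with C_{−1} = IV.
C[0]: E(K, 0b10110010) = 0b10111000; 0b01101111 ⊕ 0b10111000 = 0b11010111.
C[1]: E(K, 0b11010111) = 0b11011101; 0b01011011 ⊕ 0b11011101 = 0b10000110.
C[2]: E(K, 0b10000110) = 0b10001100; 0b11000001 ⊕ 0b10001100 = 0b01001101.

C[0] = 0b11010111, C[1] = 0b10000110, C[2] = 0b01001101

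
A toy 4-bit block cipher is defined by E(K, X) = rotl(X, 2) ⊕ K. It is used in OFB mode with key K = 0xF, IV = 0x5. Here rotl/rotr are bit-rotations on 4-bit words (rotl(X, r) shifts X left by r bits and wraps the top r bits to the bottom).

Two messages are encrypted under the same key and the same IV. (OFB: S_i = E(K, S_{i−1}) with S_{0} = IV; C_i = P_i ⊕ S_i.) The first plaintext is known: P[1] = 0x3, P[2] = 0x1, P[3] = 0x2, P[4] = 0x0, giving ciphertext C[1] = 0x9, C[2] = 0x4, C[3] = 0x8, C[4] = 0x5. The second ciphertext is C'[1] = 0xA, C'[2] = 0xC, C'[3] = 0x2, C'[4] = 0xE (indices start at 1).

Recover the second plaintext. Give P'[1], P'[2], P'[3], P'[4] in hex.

P'[1] = 0x0, P'[2] = 0x9, P'[3] = 0x8, P'[4] = 0xB

In OFB with a reused IV, both messages share the same keystream S_i, so C_i ⊕ C'_i = P_i ⊕ P'_i and thus P'_i = P_i ⊕ C_i ⊕ C'_i.
P'[1]: 0x3 ⊕ 0x9 ⊕ 0xA = 0x0.
P'[2]: 0x1 ⊕ 0x4 ⊕ 0xC = 0x9.
P'[3]: 0x2 ⊕ 0x8 ⊕ 0x2 = 0x8.
P'[4]: 0x0 ⊕ 0x5 ⊕ 0xE = 0xB.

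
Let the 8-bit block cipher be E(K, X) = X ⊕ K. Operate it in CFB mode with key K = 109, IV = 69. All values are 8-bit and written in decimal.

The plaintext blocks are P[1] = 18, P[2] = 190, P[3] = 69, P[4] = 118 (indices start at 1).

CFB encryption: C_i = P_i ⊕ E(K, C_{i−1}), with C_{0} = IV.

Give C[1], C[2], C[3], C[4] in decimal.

C[1] = 58, C[2] = 233, C[3] = 193, C[4] = 218

C[1]: E(K, 69) = 40; 18 ⊕ 40 = 58.
C[2]: E(K, 58) = 87; 190 ⊕ 87 = 233.
C[3]: E(K, 233) = 132; 69 ⊕ 132 = 193.
C[4]: E(K, 193) = 172; 118 ⊕ 172 = 218.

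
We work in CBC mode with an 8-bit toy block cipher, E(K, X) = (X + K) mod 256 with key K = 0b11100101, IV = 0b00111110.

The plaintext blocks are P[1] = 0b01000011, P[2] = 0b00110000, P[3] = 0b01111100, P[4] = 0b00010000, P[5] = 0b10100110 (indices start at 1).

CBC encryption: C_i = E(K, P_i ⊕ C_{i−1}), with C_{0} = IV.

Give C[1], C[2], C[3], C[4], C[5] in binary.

C[1] = 0b01100010, C[2] = 0b00110111, C[3] = 0b00110000, C[4] = 0b00000101, C[5] = 0b10001000

C[1]: P[1] ⊕ 0b00111110 = 0b01111101; E(K, 0b01111101) = 0b01100010.
C[2]: P[2] ⊕ 0b01100010 = 0b01010010; E(K, 0b01010010) = 0b00110111.
C[3]: P[3] ⊕ 0b00110111 = 0b01001011; E(K, 0b01001011) = 0b00110000.
C[4]: P[4] ⊕ 0b00110000 = 0b00100000; E(K, 0b00100000) = 0b00000101.
C[5]: P[5] ⊕ 0b00000101 = 0b10100011; E(K, 0b10100011) = 0b10001000.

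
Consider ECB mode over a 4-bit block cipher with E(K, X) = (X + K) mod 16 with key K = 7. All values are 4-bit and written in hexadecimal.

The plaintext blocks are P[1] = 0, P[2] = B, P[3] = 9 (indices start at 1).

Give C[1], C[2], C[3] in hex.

ECB encryption: C_i = E(K, P_i).
C[1]: E(K, 0) = 7.
C[2]: E(K, B) = 2.
C[3]: E(K, 9) = 0.

C[1] = 7, C[2] = 2, C[3] = 0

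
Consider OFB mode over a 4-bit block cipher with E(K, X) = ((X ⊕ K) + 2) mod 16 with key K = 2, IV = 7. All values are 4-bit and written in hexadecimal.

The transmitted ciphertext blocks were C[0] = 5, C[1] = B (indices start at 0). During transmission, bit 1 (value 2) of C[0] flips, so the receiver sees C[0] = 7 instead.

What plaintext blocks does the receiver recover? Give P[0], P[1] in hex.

OFB decryption: S_i = E(K, S_{i−1}) with S_{−1} = IV; P_i = C_i ⊕ S_i.
Only C[0] changed, to 7. In OFB, a change in C_i flips the same bit in P_i only; the keystream is unaffected. Decrypting the received ciphertext:
P[0]: S = E(K, 7) = 7; 7 ⊕ 7 = 0.
P[1]: S = E(K, 7) = 7; B ⊕ 7 = C.
Blocks that differ from the original plaintext: P[0].

P[0] = 0, P[1] = C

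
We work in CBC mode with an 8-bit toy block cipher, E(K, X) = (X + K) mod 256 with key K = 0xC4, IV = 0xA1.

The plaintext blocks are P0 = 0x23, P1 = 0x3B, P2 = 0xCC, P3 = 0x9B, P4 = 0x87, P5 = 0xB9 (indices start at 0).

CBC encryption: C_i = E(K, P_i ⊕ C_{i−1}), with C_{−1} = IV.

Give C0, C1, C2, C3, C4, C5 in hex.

C0 = 0x46, C1 = 0x41, C2 = 0x51, C3 = 0x8E, C4 = 0xCD, C5 = 0x38

C0: P0 ⊕ 0xA1 = 0x82; E(K, 0x82) = 0x46.
C1: P1 ⊕ 0x46 = 0x7D; E(K, 0x7D) = 0x41.
C2: P2 ⊕ 0x41 = 0x8D; E(K, 0x8D) = 0x51.
C3: P3 ⊕ 0x51 = 0xCA; E(K, 0xCA) = 0x8E.
C4: P4 ⊕ 0x8E = 0x09; E(K, 0x09) = 0xCD.
C5: P5 ⊕ 0xCD = 0x74; E(K, 0x74) = 0x38.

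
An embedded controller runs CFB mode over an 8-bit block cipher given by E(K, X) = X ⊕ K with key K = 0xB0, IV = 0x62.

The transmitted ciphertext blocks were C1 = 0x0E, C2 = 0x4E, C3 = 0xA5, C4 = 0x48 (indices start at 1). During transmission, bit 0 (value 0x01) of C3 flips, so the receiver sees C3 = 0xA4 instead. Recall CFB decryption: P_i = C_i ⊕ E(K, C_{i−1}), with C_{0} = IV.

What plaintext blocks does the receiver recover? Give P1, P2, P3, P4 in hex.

P1 = 0xDC, P2 = 0xF0, P3 = 0x5A, P4 = 0x5C

Only C3 changed, to 0xA4. In CFB, a change in C_i flips the same bit in P_i and garbles P_{i+1}. Decrypting the received ciphertext:
P1: E(K, 0x62) = 0xD2; 0x0E ⊕ 0xD2 = 0xDC.
P2: E(K, 0x0E) = 0xBE; 0x4E ⊕ 0xBE = 0xF0.
P3: E(K, 0x4E) = 0xFE; 0xA4 ⊕ 0xFE = 0x5A.
P4: E(K, 0xA4) = 0x14; 0x48 ⊕ 0x14 = 0x5C.
Blocks that differ from the original plaintext: P3, P4.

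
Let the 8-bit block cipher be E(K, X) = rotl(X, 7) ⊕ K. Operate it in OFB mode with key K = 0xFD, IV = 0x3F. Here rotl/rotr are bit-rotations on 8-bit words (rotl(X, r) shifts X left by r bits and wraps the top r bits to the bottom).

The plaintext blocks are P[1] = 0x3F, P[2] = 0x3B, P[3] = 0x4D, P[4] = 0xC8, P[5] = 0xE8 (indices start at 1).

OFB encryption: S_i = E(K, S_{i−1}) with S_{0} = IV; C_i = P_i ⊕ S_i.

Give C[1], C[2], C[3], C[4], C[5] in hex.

C[1]: S = E(K, 0x3F) = 0x62; 0x3F ⊕ 0x62 = 0x5D.
C[2]: S = E(K, 0x62) = 0xCC; 0x3B ⊕ 0xCC = 0xF7.
C[3]: S = E(K, 0xCC) = 0x9B; 0x4D ⊕ 0x9B = 0xD6.
C[4]: S = E(K, 0x9B) = 0x30; 0xC8 ⊕ 0x30 = 0xF8.
C[5]: S = E(K, 0x30) = 0xE5; 0xE8 ⊕ 0xE5 = 0x0D.

C[1] = 0x5D, C[2] = 0xF7, C[3] = 0xD6, C[4] = 0xF8, C[5] = 0x0D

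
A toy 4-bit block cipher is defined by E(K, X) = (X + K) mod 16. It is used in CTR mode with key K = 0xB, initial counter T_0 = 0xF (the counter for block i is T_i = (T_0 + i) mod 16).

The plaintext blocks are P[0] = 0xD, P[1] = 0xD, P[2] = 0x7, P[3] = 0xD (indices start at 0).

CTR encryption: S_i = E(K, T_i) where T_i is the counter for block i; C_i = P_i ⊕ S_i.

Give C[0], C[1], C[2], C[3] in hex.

C[0]: T = 0xF, S = E(K, T) = 0xA; 0xD ⊕ 0xA = 0x7.
C[1]: T = 0x0, S = E(K, T) = 0xB; 0xD ⊕ 0xB = 0x6.
C[2]: T = 0x1, S = E(K, T) = 0xC; 0x7 ⊕ 0xC = 0xB.
C[3]: T = 0x2, S = E(K, T) = 0xD; 0xD ⊕ 0xD = 0x0.

C[0] = 0x7, C[1] = 0x6, C[2] = 0xB, C[3] = 0x0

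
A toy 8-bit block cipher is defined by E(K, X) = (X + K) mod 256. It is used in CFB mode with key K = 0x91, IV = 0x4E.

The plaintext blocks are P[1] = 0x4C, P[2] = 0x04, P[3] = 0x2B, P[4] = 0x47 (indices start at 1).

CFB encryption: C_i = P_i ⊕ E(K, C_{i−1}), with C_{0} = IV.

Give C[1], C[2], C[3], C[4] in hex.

C[1]: E(K, 0x4E) = 0xDF; 0x4C ⊕ 0xDF = 0x93.
C[2]: E(K, 0x93) = 0x24; 0x04 ⊕ 0x24 = 0x20.
C[3]: E(K, 0x20) = 0xB1; 0x2B ⊕ 0xB1 = 0x9A.
C[4]: E(K, 0x9A) = 0x2B; 0x47 ⊕ 0x2B = 0x6C.

C[1] = 0x93, C[2] = 0x20, C[3] = 0x9A, C[4] = 0x6C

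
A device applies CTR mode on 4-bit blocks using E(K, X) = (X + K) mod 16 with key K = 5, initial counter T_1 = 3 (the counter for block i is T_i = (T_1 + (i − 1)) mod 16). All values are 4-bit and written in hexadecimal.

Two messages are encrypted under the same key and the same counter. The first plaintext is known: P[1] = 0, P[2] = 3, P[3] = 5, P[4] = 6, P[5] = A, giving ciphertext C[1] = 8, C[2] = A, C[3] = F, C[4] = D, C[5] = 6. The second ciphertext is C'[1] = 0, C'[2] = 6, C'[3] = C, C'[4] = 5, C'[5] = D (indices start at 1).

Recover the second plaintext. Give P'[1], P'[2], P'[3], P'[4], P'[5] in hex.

In CTR with a reused counter, both messages share the same keystream S_i, so C_i ⊕ C'_i = P_i ⊕ P'_i and thus P'_i = P_i ⊕ C_i ⊕ C'_i.
P'[1]: 0 ⊕ 8 ⊕ 0 = 8.
P'[2]: 3 ⊕ A ⊕ 6 = F.
P'[3]: 5 ⊕ F ⊕ C = 6.
P'[4]: 6 ⊕ D ⊕ 5 = E.
P'[5]: A ⊕ 6 ⊕ D = 1.

P'[1] = 8, P'[2] = F, P'[3] = 6, P'[4] = E, P'[5] = 1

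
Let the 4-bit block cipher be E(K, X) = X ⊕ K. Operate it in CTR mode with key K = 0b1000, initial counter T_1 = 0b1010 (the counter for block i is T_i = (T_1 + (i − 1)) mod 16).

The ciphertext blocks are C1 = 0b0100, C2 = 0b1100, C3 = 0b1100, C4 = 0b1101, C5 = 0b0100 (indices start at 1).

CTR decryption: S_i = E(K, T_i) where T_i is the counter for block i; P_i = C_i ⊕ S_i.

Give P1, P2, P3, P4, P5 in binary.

P1: T = 0b1010, S = E(K, T) = 0b0010; 0b0100 ⊕ 0b0010 = 0b0110.
P2: T = 0b1011, S = E(K, T) = 0b0011; 0b1100 ⊕ 0b0011 = 0b1111.
P3: T = 0b1100, S = E(K, T) = 0b0100; 0b1100 ⊕ 0b0100 = 0b1000.
P4: T = 0b1101, S = E(K, T) = 0b0101; 0b1101 ⊕ 0b0101 = 0b1000.
P5: T = 0b1110, S = E(K, T) = 0b0110; 0b0100 ⊕ 0b0110 = 0b0010.

P1 = 0b0110, P2 = 0b1111, P3 = 0b1000, P4 = 0b1000, P5 = 0b0010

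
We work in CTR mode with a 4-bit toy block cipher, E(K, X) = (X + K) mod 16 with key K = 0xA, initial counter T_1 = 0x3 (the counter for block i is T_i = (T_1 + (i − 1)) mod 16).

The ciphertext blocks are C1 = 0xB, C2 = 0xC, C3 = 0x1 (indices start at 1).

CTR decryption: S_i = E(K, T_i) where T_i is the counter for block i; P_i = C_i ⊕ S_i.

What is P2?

P2: T = 0x4, S = E(K, T) = 0xE; 0xC ⊕ 0xE = 0x2.

P2 = 0x2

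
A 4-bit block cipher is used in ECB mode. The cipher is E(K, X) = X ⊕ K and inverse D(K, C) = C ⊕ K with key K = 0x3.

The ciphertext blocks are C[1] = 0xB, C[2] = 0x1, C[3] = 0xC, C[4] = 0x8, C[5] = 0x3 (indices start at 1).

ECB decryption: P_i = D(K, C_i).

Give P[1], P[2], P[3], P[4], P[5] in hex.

P[1] = 0x8, P[2] = 0x2, P[3] = 0xF, P[4] = 0xB, P[5] = 0x0

P[1]: D(K, 0xB) = 0x8.
P[2]: D(K, 0x1) = 0x2.
P[3]: D(K, 0xC) = 0xF.
P[4]: D(K, 0x8) = 0xB.
P[5]: D(K, 0x3) = 0x0.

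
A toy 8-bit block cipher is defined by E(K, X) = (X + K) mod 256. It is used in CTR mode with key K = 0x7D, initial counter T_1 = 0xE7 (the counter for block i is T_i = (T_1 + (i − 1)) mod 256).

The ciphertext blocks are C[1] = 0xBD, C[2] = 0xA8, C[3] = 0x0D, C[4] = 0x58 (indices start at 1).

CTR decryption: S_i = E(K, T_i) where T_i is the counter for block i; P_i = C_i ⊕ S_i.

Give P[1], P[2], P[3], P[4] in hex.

P[1] = 0xD9, P[2] = 0xCD, P[3] = 0x6B, P[4] = 0x3F

P[1]: T = 0xE7, S = E(K, T) = 0x64; 0xBD ⊕ 0x64 = 0xD9.
P[2]: T = 0xE8, S = E(K, T) = 0x65; 0xA8 ⊕ 0x65 = 0xCD.
P[3]: T = 0xE9, S = E(K, T) = 0x66; 0x0D ⊕ 0x66 = 0x6B.
P[4]: T = 0xEA, S = E(K, T) = 0x67; 0x58 ⊕ 0x67 = 0x3F.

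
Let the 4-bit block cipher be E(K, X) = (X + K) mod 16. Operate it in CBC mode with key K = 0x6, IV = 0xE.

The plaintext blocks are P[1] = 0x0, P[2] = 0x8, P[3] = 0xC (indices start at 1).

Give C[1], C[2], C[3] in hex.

CBC encryption: C_i = E(K, P_i ⊕ C_{i−1}), with C_{0} = IV.
C[1]: P[1] ⊕ 0xE = 0xE; E(K, 0xE) = 0x4.
C[2]: P[2] ⊕ 0x4 = 0xC; E(K, 0xC) = 0x2.
C[3]: P[3] ⊕ 0x2 = 0xE; E(K, 0xE) = 0x4.

C[1] = 0x4, C[2] = 0x2, C[3] = 0x4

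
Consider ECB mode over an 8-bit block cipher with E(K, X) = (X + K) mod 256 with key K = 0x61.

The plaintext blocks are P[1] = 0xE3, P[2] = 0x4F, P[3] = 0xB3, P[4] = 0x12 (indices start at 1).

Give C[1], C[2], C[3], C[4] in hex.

C[1] = 0x44, C[2] = 0xB0, C[3] = 0x14, C[4] = 0x73

ECB encryption: C_i = E(K, P_i).
C[1]: E(K, 0xE3) = 0x44.
C[2]: E(K, 0x4F) = 0xB0.
C[3]: E(K, 0xB3) = 0x14.
C[4]: E(K, 0x12) = 0x73.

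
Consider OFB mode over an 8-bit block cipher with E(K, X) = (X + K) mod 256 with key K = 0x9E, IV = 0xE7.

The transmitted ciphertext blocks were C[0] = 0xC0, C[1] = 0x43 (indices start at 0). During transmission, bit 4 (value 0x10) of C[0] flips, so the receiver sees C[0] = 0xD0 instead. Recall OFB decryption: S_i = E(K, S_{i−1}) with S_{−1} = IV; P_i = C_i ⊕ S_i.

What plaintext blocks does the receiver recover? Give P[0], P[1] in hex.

P[0] = 0x55, P[1] = 0x60

Only C[0] changed, to 0xD0. In OFB, a change in C_i flips the same bit in P_i only; the keystream is unaffected. Decrypting the received ciphertext:
P[0]: S = E(K, 0xE7) = 0x85; 0xD0 ⊕ 0x85 = 0x55.
P[1]: S = E(K, 0x85) = 0x23; 0x43 ⊕ 0x23 = 0x60.
Blocks that differ from the original plaintext: P[0].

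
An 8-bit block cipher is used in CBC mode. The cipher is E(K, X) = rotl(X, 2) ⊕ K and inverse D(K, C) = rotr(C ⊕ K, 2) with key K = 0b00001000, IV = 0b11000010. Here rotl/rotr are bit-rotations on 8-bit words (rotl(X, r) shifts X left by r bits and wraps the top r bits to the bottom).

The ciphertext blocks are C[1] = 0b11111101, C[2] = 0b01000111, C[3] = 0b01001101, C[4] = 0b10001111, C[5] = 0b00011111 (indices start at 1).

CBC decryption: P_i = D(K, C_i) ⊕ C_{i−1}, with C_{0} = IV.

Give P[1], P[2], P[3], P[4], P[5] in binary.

P[1]: D(K, 0b11111101) = 0b01111101; 0b01111101 ⊕ 0b11000010 = 0b10111111.
P[2]: D(K, 0b01000111) = 0b11010011; 0b11010011 ⊕ 0b11111101 = 0b00101110.
P[3]: D(K, 0b01001101) = 0b01010001; 0b01010001 ⊕ 0b01000111 = 0b00010110.
P[4]: D(K, 0b10001111) = 0b11100001; 0b11100001 ⊕ 0b01001101 = 0b10101100.
P[5]: D(K, 0b00011111) = 0b11000101; 0b11000101 ⊕ 0b10001111 = 0b01001010.

P[1] = 0b10111111, P[2] = 0b00101110, P[3] = 0b00010110, P[4] = 0b10101100, P[5] = 0b01001010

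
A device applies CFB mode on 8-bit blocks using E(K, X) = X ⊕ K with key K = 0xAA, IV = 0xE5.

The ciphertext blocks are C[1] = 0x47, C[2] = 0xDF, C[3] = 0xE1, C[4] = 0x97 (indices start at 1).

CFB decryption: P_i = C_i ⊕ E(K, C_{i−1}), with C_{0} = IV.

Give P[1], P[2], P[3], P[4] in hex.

P[1] = 0x08, P[2] = 0x32, P[3] = 0x94, P[4] = 0xDC

P[1]: E(K, 0xE5) = 0x4F; 0x47 ⊕ 0x4F = 0x08.
P[2]: E(K, 0x47) = 0xED; 0xDF ⊕ 0xED = 0x32.
P[3]: E(K, 0xDF) = 0x75; 0xE1 ⊕ 0x75 = 0x94.
P[4]: E(K, 0xE1) = 0x4B; 0x97 ⊕ 0x4B = 0xDC.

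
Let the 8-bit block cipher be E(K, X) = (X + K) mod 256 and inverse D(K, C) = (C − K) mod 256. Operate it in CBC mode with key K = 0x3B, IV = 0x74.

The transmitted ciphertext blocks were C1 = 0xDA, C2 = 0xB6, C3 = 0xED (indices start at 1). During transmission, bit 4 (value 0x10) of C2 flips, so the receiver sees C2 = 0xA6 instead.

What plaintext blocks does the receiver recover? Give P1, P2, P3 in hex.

CBC decryption: P_i = D(K, C_i) ⊕ C_{i−1}, with C_{0} = IV.
Only C2 changed, to 0xA6. In CBC, a change in C_i garbles P_i and flips the same bit in P_{i+1}. Decrypting the received ciphertext:
P1: D(K, 0xDA) = 0x9F; 0x9F ⊕ 0x74 = 0xEB.
P2: D(K, 0xA6) = 0x6B; 0x6B ⊕ 0xDA = 0xB1.
P3: D(K, 0xED) = 0xB2; 0xB2 ⊕ 0xA6 = 0x14.
Blocks that differ from the original plaintext: P2, P3.

P1 = 0xEB, P2 = 0xB1, P3 = 0x14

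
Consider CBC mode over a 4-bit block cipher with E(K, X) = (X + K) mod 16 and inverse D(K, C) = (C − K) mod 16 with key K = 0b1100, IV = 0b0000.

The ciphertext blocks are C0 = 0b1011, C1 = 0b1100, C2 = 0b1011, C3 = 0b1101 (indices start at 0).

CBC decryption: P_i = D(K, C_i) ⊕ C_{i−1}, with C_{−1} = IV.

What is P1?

P1 = 0b1011

P1: D(K, 0b1100) = 0b0000; 0b0000 ⊕ 0b1011 = 0b1011.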